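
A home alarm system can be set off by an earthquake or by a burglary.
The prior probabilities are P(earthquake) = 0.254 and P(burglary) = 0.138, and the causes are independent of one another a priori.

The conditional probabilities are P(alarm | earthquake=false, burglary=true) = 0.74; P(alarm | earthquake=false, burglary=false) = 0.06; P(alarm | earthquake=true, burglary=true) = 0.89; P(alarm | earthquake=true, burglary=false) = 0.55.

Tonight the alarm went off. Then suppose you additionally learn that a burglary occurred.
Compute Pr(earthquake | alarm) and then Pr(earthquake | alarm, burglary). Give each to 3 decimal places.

Pr(earthquake | alarm) ≈ 0.569; Pr(earthquake | alarm, burglary) ≈ 0.291

Numerator (weight on configurations with earthquake): 0.120421 + 0.031196 = 0.151617
Denominator P(alarm): 0.06·0.746·0.862 + 0.74·0.746·0.138 + 0.55·0.254·0.862 + 0.89·0.254·0.138 = 0.266382
Posterior = 0.151617 / 0.266382 ≈ 0.569

Now also conditioning on burglary=true:
Numerator (weight on configurations with earthquake): 0.89×0.254 = 0.226060
The normalizing constant is 0.74×0.746 + 0.89×0.254 = 0.778100
P(earthquake | alarm, burglary) = 0.226060/0.778100 ≈ 0.291
This is intercausal reasoning (explaining away): once burglary accounts for the alarm, earthquake becomes less likely.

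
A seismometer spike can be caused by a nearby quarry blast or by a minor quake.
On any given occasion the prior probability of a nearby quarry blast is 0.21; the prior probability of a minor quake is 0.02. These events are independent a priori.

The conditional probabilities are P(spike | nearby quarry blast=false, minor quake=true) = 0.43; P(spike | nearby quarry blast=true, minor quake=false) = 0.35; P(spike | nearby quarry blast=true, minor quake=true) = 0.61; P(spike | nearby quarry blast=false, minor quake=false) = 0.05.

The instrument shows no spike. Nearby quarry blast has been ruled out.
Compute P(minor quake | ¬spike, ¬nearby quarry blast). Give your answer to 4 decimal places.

P(minor quake | ¬spike, ¬nearby quarry blast) ≈ 0.0121

P(¬spike | ¬nearby quarry blast) = 0.95×0.98 + 0.57×0.02 = 0.931000 + 0.011400 = 0.942400
The minor quake-present share is 0.57×0.02 = 0.011400.
So P(minor quake | ¬spike, ¬nearby quarry blast) = 0.011400/0.942400 ≈ 0.0121.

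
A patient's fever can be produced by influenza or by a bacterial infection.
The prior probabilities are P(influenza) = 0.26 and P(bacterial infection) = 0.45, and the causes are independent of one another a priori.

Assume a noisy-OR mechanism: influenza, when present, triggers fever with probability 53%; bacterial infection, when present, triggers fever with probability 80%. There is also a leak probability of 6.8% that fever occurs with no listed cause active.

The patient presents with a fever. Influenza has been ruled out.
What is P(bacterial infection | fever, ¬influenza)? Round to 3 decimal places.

P(bacterial infection | fever, ¬influenza) ≈ 0.907

Under noisy-OR, P(fever | causes) = 1 − (1−0.068)·∏(1−qᵢ) over the active causes.
Sum P(fever|·) weighted by the priors over both values of bacterial infection:
  P(fever | ¬influenza) = 0.068·0.55 + 0.8136·0.45
        = 0.037400 + 0.366120 = 0.403520
Configurations with bacterial infection contribute 0.366120, so
  P(bacterial infection | fever, ¬influenza) = 0.366120 / 0.403520 ≈ 0.907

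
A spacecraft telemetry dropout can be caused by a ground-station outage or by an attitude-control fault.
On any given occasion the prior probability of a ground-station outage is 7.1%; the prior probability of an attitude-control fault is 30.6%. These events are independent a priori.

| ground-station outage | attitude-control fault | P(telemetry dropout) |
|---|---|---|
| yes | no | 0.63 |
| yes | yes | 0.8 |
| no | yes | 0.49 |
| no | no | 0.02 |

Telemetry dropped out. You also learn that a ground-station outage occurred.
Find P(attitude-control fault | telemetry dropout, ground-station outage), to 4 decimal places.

P(telemetry dropout | ground-station outage) = 0.63×0.694 + 0.8×0.306 = 0.437220 + 0.244800 = 0.682020
Restricting to configurations with attitude-control fault present: 0.8×0.306 = 0.244800.
P(attitude-control fault | telemetry dropout, ground-station outage) = 0.244800 / 0.682020 ≈ 0.3589

P(attitude-control fault | telemetry dropout, ground-station outage) ≈ 0.3589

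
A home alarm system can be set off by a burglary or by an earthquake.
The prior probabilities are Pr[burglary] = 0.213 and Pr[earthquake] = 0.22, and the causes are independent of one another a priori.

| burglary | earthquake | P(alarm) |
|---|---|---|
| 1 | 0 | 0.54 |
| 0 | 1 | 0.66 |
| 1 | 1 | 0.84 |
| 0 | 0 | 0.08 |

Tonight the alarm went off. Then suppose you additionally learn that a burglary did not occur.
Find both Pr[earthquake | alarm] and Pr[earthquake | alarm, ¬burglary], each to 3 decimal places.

Pr[earthquake | alarm] ≈ 0.525; Pr[earthquake | alarm, ¬burglary] ≈ 0.699

P(alarm) = 0.08×0.787×0.78 + 0.66×0.787×0.22 + 0.54×0.213×0.78 + 0.84×0.213×0.22 = 0.049109 + 0.114272 + 0.089716 + 0.039362 = 0.292459
Of this, 0.153634 comes from 0.114272 + 0.039362 (the earthquake=true cases).
Hence the posterior is 0.153634/0.292459 ≈ 0.525.

Now also conditioning on burglary≠true:
P(alarm | ¬burglary) = 0.08·0.78 + 0.66·0.22 = 0.062400 + 0.145200 = 0.207600
Of this, 0.145200 comes from 0.66·0.22 (the earthquake=true cases).
So P(earthquake | alarm, ¬burglary) = 0.145200/0.207600 ≈ 0.699.
Ruling out burglary raises the posterior on earthquake — the flip side of explaining away.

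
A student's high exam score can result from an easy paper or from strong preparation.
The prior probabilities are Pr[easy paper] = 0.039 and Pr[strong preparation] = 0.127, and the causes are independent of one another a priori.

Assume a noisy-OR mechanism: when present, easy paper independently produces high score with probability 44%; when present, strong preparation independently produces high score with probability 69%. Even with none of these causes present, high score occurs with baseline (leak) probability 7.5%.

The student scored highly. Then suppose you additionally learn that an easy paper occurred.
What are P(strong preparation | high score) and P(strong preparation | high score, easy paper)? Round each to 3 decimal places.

P(strong preparation | high score) ≈ 0.535; P(strong preparation | high score, easy paper) ≈ 0.202

Under noisy-OR, P(high score | causes) = 1 − (1−0.075)·∏(1−qᵢ) over the active causes.
P(high score) = 0.075×0.961×0.873 + 0.71325×0.961×0.127 + 0.482×0.039×0.873 + 0.83942×0.039×0.127 = 0.062921 + 0.087050 + 0.016411 + 0.004158 = 0.170540
Of this, 0.091208 comes from 0.087050 + 0.004158 (the strong preparation=true cases).
P(strong preparation | high score) = 0.091208 / 0.170540 ≈ 0.535

With the extra evidence:
P(high score | easy paper) = 0.482*0.873 + 0.83942*0.127 = 0.420786 + 0.106606 = 0.527392
Restricting to configurations with strong preparation present: 0.83942*0.127 = 0.106606.
So P(strong preparation | high score, easy paper) = 0.106606/0.527392 ≈ 0.202.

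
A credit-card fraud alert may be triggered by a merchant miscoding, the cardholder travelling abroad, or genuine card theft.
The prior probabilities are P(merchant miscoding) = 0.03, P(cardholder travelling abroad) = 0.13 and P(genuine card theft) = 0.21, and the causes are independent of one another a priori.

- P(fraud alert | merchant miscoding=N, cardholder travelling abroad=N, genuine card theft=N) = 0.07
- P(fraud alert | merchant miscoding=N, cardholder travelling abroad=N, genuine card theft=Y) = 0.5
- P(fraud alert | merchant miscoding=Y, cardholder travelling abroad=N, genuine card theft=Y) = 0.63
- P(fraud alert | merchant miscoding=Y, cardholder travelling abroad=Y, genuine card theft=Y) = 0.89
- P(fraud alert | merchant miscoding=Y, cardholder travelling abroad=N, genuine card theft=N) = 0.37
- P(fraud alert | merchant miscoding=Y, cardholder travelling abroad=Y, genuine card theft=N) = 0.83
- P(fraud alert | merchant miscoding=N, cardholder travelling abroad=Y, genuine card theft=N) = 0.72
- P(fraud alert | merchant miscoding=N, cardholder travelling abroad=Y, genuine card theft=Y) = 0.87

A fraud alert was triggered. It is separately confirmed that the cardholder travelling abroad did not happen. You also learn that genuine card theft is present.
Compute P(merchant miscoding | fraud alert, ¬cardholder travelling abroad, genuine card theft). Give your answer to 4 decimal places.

P(merchant miscoding | fraud alert, ¬cardholder travelling abroad, genuine card theft) ≈ 0.0375

Weight on merchant miscoding=true, given the evidence: 0.63*0.03 = 0.018900
Denominator P(fraud alert | ¬cardholder travelling abroad, genuine card theft): 0.5*0.97 + 0.63*0.03 = 0.503900
Posterior = 0.018900 / 0.503900 ≈ 0.0375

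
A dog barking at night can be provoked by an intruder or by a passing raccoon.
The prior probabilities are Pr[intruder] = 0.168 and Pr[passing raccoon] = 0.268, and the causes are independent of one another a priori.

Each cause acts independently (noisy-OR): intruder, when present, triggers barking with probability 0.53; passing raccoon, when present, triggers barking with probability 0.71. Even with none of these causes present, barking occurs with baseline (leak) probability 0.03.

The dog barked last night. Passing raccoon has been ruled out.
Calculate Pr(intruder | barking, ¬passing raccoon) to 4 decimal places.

Under noisy-OR, P(barking | causes) = 1 − (1−0.03)·∏(1−qᵢ) over the active causes.
Numerator (weight on configurations with intruder): 0.5441·0.168 = 0.091409
Normalizer over all consistent configurations: 0.03·0.832 + 0.5441·0.168 = 0.116369
P(intruder | barking, ¬passing raccoon) = 0.091409/0.116369 ≈ 0.7855

Pr(intruder | barking, ¬passing raccoon) ≈ 0.7855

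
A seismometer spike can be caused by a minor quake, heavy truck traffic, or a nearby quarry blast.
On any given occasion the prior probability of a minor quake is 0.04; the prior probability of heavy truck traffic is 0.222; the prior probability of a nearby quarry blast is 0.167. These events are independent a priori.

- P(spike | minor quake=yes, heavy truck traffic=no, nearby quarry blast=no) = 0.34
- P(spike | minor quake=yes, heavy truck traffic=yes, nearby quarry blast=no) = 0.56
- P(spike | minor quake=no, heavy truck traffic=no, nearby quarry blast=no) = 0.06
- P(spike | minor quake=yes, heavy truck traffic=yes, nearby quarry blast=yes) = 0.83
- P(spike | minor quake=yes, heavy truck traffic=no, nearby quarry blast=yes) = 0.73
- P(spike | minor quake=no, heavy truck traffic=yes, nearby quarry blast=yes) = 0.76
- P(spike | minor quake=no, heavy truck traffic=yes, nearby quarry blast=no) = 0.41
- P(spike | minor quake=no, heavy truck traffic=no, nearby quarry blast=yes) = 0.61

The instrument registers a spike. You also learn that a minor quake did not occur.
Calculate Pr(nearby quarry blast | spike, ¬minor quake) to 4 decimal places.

Pr(nearby quarry blast | spike, ¬minor quake) ≈ 0.4836

Sum P(spike|·) weighted by the priors over the 4 (heavy truck traffic, nearby quarry blast) configurations:
  P(spike | ¬minor quake) = 0.06·0.778·0.833 + 0.61·0.778·0.167 + 0.41·0.222·0.833 + 0.76·0.222·0.167
        = 0.038884 + 0.079255 + 0.075820 + 0.028176 = 0.222135
Keeping only the nearby quarry blast-present terms gives 0.107431, so
  P(nearby quarry blast | spike, ¬minor quake) = 0.107431 / 0.222135 ≈ 0.4836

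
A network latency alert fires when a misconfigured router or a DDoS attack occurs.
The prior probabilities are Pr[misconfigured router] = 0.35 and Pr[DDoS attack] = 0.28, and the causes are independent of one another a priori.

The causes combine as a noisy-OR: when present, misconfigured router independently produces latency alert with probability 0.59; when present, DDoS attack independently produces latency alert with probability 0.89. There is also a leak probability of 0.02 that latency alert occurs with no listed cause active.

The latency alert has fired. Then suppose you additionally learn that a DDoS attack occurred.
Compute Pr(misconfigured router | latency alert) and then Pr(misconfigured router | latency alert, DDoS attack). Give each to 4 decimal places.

Pr(misconfigured router | latency alert) ≈ 0.5873; Pr(misconfigured router | latency alert, DDoS attack) ≈ 0.3658

Under noisy-OR, P(latency alert | causes) = 1 − (1−0.02)·∏(1−qᵢ) over the active causes.
Sum P(latency alert|·) weighted by the priors over the 4 (misconfigured router, DDoS attack) configurations:
  P(latency alert) = 0.02·0.65·0.72 + 0.8922·0.65·0.28 + 0.5982·0.35·0.72 + 0.955802·0.35·0.28
        = 0.009360 + 0.162380 + 0.150746 + 0.093669 = 0.416155
Configurations with misconfigured router contribute 0.244415, so
  P(misconfigured router | latency alert) = 0.244415 / 0.416155 ≈ 0.5873

Now also conditioning on DDoS attack=true:
Sum P(latency alert|·) weighted by the priors over both values of misconfigured router:
  P(latency alert | DDoS attack) = 0.8922*0.65 + 0.955802*0.35
        = 0.579930 + 0.334531 = 0.914461
Keeping only the misconfigured router-present terms gives 0.334531, so
  P(misconfigured router | latency alert, DDoS attack) = 0.334531 / 0.914461 ≈ 0.3658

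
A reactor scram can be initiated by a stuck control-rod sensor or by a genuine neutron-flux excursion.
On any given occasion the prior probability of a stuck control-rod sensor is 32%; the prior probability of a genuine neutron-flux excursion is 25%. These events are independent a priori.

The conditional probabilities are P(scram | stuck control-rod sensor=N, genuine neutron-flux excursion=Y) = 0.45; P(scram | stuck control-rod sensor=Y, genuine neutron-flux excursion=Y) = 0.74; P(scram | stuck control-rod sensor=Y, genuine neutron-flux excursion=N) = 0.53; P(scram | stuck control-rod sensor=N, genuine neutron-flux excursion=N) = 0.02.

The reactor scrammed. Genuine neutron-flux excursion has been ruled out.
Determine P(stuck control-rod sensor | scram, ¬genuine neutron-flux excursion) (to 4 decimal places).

P(stuck control-rod sensor | scram, ¬genuine neutron-flux excursion) ≈ 0.9258

Sum P(scram|·) weighted by the priors over both values of stuck control-rod sensor:
  P(scram | ¬genuine neutron-flux excursion) = 0.02*0.68 + 0.53*0.32
        = 0.013600 + 0.169600 = 0.183200
Keeping only the stuck control-rod sensor-present terms gives 0.169600, so
  P(stuck control-rod sensor | scram, ¬genuine neutron-flux excursion) = 0.169600 / 0.183200 ≈ 0.9258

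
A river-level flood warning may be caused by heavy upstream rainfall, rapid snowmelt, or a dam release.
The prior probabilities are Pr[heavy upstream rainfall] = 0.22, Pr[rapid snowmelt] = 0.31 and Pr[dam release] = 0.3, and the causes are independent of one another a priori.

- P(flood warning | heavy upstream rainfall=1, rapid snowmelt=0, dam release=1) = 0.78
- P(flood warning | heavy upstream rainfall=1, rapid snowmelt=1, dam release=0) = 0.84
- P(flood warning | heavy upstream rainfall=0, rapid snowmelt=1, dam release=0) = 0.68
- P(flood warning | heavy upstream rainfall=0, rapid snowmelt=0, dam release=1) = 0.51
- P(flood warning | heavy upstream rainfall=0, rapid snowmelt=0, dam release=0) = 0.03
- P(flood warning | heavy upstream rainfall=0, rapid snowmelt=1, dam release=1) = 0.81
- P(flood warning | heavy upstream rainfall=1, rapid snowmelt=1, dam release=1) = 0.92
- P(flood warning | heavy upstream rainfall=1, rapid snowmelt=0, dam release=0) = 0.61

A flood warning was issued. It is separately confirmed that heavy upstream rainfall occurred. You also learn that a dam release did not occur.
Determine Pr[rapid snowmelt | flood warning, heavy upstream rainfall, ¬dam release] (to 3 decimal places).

Sum P(flood warning|·) weighted by the priors over both values of rapid snowmelt:
  P(flood warning | heavy upstream rainfall, ¬dam release) = 0.61*0.69 + 0.84*0.31
        = 0.420900 + 0.260400 = 0.681300
Keeping only the rapid snowmelt-present terms gives 0.260400, so
  P(rapid snowmelt | flood warning, heavy upstream rainfall, ¬dam release) = 0.260400 / 0.681300 ≈ 0.382

Pr[rapid snowmelt | flood warning, heavy upstream rainfall, ¬dam release] ≈ 0.382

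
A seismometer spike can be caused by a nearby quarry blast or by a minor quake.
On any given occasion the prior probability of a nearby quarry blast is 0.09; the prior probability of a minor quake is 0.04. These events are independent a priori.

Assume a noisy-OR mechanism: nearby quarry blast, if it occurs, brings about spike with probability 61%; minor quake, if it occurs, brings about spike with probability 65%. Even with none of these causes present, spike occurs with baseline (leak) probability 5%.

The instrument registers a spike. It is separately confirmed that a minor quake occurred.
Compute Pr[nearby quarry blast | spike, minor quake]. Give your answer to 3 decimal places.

Under noisy-OR, P(spike | causes) = 1 − (1−0.05)·∏(1−qᵢ) over the active causes.
By total probability over both values of nearby quarry blast:
  P(spike | minor quake) = 0.6675×0.91 + 0.870325×0.09
        = 0.607425 + 0.078329 = 0.685754
Configurations with nearby quarry blast contribute 0.078329, so
  P(nearby quarry blast | spike, minor quake) = 0.078329 / 0.685754 ≈ 0.114

Pr[nearby quarry blast | spike, minor quake] ≈ 0.114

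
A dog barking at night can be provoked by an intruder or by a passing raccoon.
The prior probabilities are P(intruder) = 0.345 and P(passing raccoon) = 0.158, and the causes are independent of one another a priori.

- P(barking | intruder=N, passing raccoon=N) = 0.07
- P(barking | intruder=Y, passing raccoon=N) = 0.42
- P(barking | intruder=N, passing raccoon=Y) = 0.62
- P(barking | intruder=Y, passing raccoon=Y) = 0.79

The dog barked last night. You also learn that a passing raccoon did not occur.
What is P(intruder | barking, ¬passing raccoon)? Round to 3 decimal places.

P(barking | ¬passing raccoon) = 0.07×0.655 + 0.42×0.345 = 0.045850 + 0.144900 = 0.190750
Of this, 0.144900 comes from 0.42×0.345 (the intruder=true cases).
So P(intruder | barking, ¬passing raccoon) = 0.144900/0.190750 ≈ 0.760.

P(intruder | barking, ¬passing raccoon) ≈ 0.760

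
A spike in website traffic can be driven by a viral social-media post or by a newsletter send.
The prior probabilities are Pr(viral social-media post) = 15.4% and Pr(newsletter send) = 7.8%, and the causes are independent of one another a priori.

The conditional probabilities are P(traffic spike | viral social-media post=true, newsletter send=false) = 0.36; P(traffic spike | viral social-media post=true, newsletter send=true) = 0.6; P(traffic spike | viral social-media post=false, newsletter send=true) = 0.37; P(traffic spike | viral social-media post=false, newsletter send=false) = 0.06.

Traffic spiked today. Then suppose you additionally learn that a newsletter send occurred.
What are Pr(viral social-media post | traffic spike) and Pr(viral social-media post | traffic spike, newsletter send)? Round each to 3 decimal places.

For the numerator, keep only viral social-media post=true terms: 0.051116 + 0.007207 = 0.058323
Denominator P(traffic spike): 0.06·0.846·0.922 + 0.37·0.846·0.078 + 0.36·0.154·0.922 + 0.6·0.154·0.078 = 0.129540
Posterior = 0.058323 / 0.129540 ≈ 0.450

With the extra evidence:
Enumerate both values of viral social-media post and weight by the priors:
  P(traffic spike | newsletter send) = 0.37*0.846 + 0.6*0.154
        = 0.313020 + 0.092400 = 0.405420
The terms with viral social-media post present sum to 0.092400, so
  P(viral social-media post | traffic spike, newsletter send) = 0.092400 / 0.405420 ≈ 0.228
This is intercausal reasoning (explaining away): once newsletter send accounts for the traffic spike, viral social-media post becomes less likely.

Pr(viral social-media post | traffic spike) ≈ 0.450; Pr(viral social-media post | traffic spike, newsletter send) ≈ 0.228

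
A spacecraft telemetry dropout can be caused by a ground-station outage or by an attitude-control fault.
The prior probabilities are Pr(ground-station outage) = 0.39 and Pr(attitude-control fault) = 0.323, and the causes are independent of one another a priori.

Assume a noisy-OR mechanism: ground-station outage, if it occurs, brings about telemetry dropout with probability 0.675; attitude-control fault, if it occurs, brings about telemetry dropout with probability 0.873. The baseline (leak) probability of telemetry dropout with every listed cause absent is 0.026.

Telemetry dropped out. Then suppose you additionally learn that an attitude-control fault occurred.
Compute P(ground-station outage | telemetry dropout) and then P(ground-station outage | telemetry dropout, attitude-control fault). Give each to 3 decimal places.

Under noisy-OR, P(telemetry dropout | causes) = 1 − (1−0.026)·∏(1−qᵢ) over the active causes.
P(telemetry dropout) = 0.026*0.61*0.677 + 0.876302*0.61*0.323 + 0.68345*0.39*0.677 + 0.959798*0.39*0.323 = 0.010737 + 0.172658 + 0.180451 + 0.120906 = 0.484752
The ground-station outage-present share is 0.180451 + 0.120906 = 0.301357.
So P(ground-station outage | telemetry dropout) = 0.301357/0.484752 ≈ 0.622.

With the extra evidence:
Weight on ground-station outage=true, given the evidence: 0.959798·0.39 = 0.374321
Normalizer over all consistent configurations: 0.876302·0.61 + 0.959798·0.39 = 0.908865
Posterior = 0.374321 / 0.908865 ≈ 0.412
— attitude-control fault explains away the evidence for ground-station outage.

P(ground-station outage | telemetry dropout) ≈ 0.622; P(ground-station outage | telemetry dropout, attitude-control fault) ≈ 0.412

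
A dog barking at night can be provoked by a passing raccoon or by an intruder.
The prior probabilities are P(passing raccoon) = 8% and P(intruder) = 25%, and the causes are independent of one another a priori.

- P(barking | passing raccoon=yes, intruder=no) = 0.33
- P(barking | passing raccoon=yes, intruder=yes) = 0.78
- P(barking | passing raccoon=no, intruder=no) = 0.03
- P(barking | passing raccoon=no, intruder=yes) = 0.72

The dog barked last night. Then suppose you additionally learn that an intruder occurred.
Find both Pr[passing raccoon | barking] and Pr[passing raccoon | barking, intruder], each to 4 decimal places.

P(barking) = 0.03×0.92×0.75 + 0.72×0.92×0.25 + 0.33×0.08×0.75 + 0.78×0.08×0.25 = 0.020700 + 0.165600 + 0.019800 + 0.015600 = 0.221700
The passing raccoon-present share is 0.019800 + 0.015600 = 0.035400.
So P(passing raccoon | barking) = 0.035400/0.221700 ≈ 0.1597.

Now also conditioning on intruder=true:
Weight on passing raccoon=true, given the evidence: 0.78·0.08 = 0.062400
Normalizer over all consistent configurations: 0.72·0.92 + 0.78·0.08 = 0.724800
P(passing raccoon | barking, intruder) = 0.062400/0.724800 ≈ 0.0861
Conditioning on intruder lowers the posterior on passing raccoon: the classic explaining-away effect in a common-effect structure.

Pr[passing raccoon | barking] ≈ 0.1597; Pr[passing raccoon | barking, intruder] ≈ 0.0861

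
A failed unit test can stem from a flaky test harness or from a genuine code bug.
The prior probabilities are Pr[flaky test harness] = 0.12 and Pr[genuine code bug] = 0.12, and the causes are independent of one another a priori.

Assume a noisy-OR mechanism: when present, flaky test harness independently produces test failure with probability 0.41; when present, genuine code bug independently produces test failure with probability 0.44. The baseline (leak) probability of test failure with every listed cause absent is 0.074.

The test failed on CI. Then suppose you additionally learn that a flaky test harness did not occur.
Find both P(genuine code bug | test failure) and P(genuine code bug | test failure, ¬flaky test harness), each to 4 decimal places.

P(genuine code bug | test failure) ≈ 0.3664; P(genuine code bug | test failure, ¬flaky test harness) ≈ 0.4701

Under noisy-OR, P(test failure | causes) = 1 − (1−0.074)·∏(1−qᵢ) over the active causes.
For the numerator, keep only genuine code bug=true terms: 0.050840 + 0.009994 = 0.060834
Normalizer over all consistent configurations: 0.074×0.88×0.88 + 0.48144×0.88×0.12 + 0.45366×0.12×0.88 + 0.69405×0.12×0.12 = 0.166046
Posterior = 0.060834 / 0.166046 ≈ 0.3664

Now also conditioning on flaky test harness≠true:
Enumerate both values of genuine code bug and weight by the priors:
  P(test failure | ¬flaky test harness) = 0.074·0.88 + 0.48144·0.12
        = 0.065120 + 0.057773 = 0.122893
The terms with genuine code bug present sum to 0.057773, so
  P(genuine code bug | test failure, ¬flaky test harness) = 0.057773 / 0.122893 ≈ 0.4701
With flaky test harness excluded, genuine code bug must carry more of the explanatory weight for the test failure.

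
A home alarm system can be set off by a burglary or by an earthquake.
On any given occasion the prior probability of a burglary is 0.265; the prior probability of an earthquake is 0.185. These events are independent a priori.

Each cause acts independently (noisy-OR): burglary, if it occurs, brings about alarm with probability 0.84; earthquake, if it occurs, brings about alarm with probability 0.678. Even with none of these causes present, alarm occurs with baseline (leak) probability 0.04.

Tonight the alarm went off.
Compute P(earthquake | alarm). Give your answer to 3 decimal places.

P(earthquake | alarm) ≈ 0.405

Under noisy-OR, P(alarm | causes) = 1 − (1−0.04)·∏(1−qᵢ) over the active causes.
Weight on earthquake=true, given the evidence: 0.093942 + 0.046600 = 0.140542
Normalizer over all consistent configurations: 0.04*0.735*0.815 + 0.69088*0.735*0.185 + 0.8464*0.265*0.815 + 0.950541*0.265*0.185 = 0.347304
Posterior = 0.140542 / 0.347304 ≈ 0.405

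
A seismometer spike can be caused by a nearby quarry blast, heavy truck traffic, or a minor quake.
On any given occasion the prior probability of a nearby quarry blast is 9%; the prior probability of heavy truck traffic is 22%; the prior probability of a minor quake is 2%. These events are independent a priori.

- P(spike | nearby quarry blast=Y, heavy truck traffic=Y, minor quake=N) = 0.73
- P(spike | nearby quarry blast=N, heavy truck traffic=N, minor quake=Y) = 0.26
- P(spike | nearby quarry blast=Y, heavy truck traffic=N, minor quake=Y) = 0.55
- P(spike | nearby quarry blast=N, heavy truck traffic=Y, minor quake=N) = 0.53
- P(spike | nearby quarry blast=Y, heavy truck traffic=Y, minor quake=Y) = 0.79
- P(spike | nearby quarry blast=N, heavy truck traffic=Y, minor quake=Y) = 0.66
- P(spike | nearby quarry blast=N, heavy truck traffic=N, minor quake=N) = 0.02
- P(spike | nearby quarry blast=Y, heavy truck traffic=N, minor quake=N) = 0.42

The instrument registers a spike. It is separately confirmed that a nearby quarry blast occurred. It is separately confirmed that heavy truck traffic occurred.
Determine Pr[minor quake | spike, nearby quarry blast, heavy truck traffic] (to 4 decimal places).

P(spike | nearby quarry blast, heavy truck traffic) = 0.73·0.98 + 0.79·0.02 = 0.715400 + 0.015800 = 0.731200
Restricting to configurations with minor quake present: 0.79·0.02 = 0.015800.
P(minor quake | spike, nearby quarry blast, heavy truck traffic) = 0.015800 / 0.731200 ≈ 0.0216

Pr[minor quake | spike, nearby quarry blast, heavy truck traffic] ≈ 0.0216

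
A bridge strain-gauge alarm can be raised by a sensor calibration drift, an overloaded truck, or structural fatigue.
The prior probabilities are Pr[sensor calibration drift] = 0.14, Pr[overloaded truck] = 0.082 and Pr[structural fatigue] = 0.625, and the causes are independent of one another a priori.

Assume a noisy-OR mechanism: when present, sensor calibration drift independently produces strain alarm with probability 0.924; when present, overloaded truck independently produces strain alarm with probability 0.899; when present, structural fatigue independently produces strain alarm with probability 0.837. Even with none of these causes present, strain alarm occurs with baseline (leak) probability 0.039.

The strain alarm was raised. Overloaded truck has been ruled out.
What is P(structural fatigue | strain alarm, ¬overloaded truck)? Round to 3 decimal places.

P(structural fatigue | strain alarm, ¬overloaded truck) ≈ 0.898

Under noisy-OR, P(strain alarm | causes) = 1 − (1−0.039)·∏(1−qᵢ) over the active causes.
P(strain alarm | ¬overloaded truck) = 0.039×0.86×0.375 + 0.843357×0.86×0.625 + 0.926964×0.14×0.375 + 0.988095×0.14×0.625 = 0.012578 + 0.453304 + 0.048666 + 0.086458 = 0.601006
Of this, 0.539762 comes from 0.453304 + 0.086458 (the structural fatigue=true cases).
Hence the posterior is 0.539762/0.601006 ≈ 0.898.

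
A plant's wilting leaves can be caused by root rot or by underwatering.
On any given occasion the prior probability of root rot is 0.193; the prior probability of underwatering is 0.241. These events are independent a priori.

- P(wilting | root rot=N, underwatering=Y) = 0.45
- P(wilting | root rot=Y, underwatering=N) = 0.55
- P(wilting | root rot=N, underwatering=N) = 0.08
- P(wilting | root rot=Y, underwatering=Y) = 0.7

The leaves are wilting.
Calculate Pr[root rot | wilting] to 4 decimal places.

Weight on root rot=true, given the evidence: 0.080568 + 0.032559 = 0.113127
The normalizing constant is 0.08*0.807*0.759 + 0.45*0.807*0.241 + 0.55*0.193*0.759 + 0.7*0.193*0.241 = 0.249647
P(root rot | wilting) = 0.113127/0.249647 ≈ 0.4531

Pr[root rot | wilting] ≈ 0.4531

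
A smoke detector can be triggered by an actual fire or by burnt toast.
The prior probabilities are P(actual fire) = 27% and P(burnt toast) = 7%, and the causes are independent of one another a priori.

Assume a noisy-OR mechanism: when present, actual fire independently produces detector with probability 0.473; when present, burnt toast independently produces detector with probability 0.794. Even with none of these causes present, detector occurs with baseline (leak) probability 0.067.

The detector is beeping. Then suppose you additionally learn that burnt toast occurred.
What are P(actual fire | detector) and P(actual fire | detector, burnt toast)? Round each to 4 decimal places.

Under noisy-OR, P(detector | causes) = 1 − (1−0.067)·∏(1−qᵢ) over the active causes.
By total probability over the 4 (actual fire, burnt toast) configurations:
  P(detector) = 0.067·0.73·0.93 + 0.807802·0.73·0.07 + 0.508309·0.27·0.93 + 0.898712·0.27·0.07
        = 0.045486 + 0.041279 + 0.127636 + 0.016986 = 0.231387
Keeping only the actual fire-present terms gives 0.144622, so
  P(actual fire | detector) = 0.144622 / 0.231387 ≈ 0.6250

Now condition on the additional information:
Sum P(detector|·) weighted by the priors over both values of actual fire:
  P(detector | burnt toast) = 0.807802·0.73 + 0.898712·0.27
        = 0.589695 + 0.242652 = 0.832347
The terms with actual fire present sum to 0.242652, so
  P(actual fire | detector, burnt toast) = 0.242652 / 0.832347 ≈ 0.2915
This is intercausal reasoning (explaining away): once burnt toast accounts for the detector, actual fire becomes less likely.

P(actual fire | detector) ≈ 0.6250; P(actual fire | detector, burnt toast) ≈ 0.2915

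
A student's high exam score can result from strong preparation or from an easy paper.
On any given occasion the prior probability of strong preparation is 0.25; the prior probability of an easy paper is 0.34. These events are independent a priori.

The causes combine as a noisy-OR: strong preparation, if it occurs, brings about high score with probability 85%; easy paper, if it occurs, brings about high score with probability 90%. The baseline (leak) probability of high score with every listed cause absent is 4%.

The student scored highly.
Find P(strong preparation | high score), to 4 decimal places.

P(strong preparation | high score) ≈ 0.4734

Under noisy-OR, P(high score | causes) = 1 − (1−0.04)·∏(1−qᵢ) over the active causes.
For the numerator, keep only strong preparation=true terms: 0.141240 + 0.083776 = 0.225016
Denominator P(high score): 0.04×0.75×0.66 + 0.904×0.75×0.34 + 0.856×0.25×0.66 + 0.9856×0.25×0.34 = 0.475336
Posterior = 0.225016 / 0.475336 ≈ 0.4734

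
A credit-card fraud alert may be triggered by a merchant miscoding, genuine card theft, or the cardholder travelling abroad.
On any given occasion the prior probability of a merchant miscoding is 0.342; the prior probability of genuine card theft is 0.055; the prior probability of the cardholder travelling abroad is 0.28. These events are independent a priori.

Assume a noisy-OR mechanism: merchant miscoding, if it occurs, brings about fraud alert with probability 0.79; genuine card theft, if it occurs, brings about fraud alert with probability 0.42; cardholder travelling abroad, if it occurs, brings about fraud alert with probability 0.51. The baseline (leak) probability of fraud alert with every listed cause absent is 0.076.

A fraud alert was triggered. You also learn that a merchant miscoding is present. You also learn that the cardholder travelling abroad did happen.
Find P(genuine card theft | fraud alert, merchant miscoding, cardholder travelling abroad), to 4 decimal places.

P(genuine card theft | fraud alert, merchant miscoding, cardholder travelling abroad) ≈ 0.0573

Under noisy-OR, P(fraud alert | causes) = 1 − (1−0.076)·∏(1−qᵢ) over the active causes.
P(fraud alert | merchant miscoding, cardholder travelling abroad) = 0.90492×0.945 + 0.944854×0.055 = 0.855149 + 0.051967 = 0.907116
The genuine card theft-present share is 0.944854×0.055 = 0.051967.
Hence the posterior is 0.051967/0.907116 ≈ 0.0573.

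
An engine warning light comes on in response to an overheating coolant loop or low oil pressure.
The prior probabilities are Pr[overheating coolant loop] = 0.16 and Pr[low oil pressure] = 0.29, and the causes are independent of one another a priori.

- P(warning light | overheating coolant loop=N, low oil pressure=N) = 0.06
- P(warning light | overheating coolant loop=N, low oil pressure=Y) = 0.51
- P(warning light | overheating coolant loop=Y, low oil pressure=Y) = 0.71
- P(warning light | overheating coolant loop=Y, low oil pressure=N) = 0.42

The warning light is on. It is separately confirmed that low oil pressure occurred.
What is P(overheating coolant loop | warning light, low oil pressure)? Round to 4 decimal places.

P(overheating coolant loop | warning light, low oil pressure) ≈ 0.2096

Enumerate both values of overheating coolant loop and weight by the priors:
  P(warning light | low oil pressure) = 0.51·0.84 + 0.71·0.16
        = 0.428400 + 0.113600 = 0.542000
The terms with overheating coolant loop present sum to 0.113600, so
  P(overheating coolant loop | warning light, low oil pressure) = 0.113600 / 0.542000 ≈ 0.2096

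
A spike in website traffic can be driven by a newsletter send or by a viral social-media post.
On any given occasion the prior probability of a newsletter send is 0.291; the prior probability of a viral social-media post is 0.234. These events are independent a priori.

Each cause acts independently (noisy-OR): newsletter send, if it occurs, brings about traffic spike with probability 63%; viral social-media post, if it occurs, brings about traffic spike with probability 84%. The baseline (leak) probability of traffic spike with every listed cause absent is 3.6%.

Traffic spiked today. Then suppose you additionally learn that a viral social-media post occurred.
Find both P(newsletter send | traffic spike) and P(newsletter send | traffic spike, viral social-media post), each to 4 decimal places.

Under noisy-OR, P(traffic spike | causes) = 1 − (1−0.036)·∏(1−qᵢ) over the active causes.
P(traffic spike) = 0.036×0.709×0.766 + 0.84576×0.709×0.234 + 0.64332×0.291×0.766 + 0.942931×0.291×0.234 = 0.019551 + 0.140317 + 0.143400 + 0.064208 = 0.367476
The newsletter send-present share is 0.143400 + 0.064208 = 0.207608.
Hence the posterior is 0.207608/0.367476 ≈ 0.5650.

Now also conditioning on viral social-media post=true:
By total probability over both values of newsletter send:
  P(traffic spike | viral social-media post) = 0.84576×0.709 + 0.942931×0.291
        = 0.599644 + 0.274393 = 0.874037
The terms with newsletter send present sum to 0.274393, so
  P(newsletter send | traffic spike, viral social-media post) = 0.274393 / 0.874037 ≈ 0.3139
Conditioning on viral social-media post lowers the posterior on newsletter send: the classic explaining-away effect in a common-effect structure.

P(newsletter send | traffic spike) ≈ 0.5650; P(newsletter send | traffic spike, viral social-media post) ≈ 0.3139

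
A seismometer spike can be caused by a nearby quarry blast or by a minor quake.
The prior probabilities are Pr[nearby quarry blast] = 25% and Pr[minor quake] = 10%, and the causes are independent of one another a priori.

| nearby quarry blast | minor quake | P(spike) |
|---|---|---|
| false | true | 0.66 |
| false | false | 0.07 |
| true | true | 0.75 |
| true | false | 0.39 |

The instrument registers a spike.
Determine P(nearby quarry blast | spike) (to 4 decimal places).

Enumerate the 4 (nearby quarry blast, minor quake) configurations and weight by the priors:
  P(spike) = 0.07×0.75×0.9 + 0.66×0.75×0.1 + 0.39×0.25×0.9 + 0.75×0.25×0.1
        = 0.047250 + 0.049500 + 0.087750 + 0.018750 = 0.203250
The terms with nearby quarry blast present sum to 0.106500, so
  P(nearby quarry blast | spike) = 0.106500 / 0.203250 ≈ 0.5240

P(nearby quarry blast | spike) ≈ 0.5240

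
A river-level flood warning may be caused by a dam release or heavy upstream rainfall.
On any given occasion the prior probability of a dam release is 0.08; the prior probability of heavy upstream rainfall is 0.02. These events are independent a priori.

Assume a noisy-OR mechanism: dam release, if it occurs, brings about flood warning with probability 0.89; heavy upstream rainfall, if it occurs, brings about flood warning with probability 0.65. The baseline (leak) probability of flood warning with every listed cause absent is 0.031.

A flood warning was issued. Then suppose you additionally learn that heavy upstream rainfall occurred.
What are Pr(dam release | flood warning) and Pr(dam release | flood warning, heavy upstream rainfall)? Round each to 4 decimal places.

Under noisy-OR, P(flood warning | causes) = 1 − (1−0.031)·∏(1−qᵢ) over the active causes.
For the numerator, keep only dam release=true terms: 0.070043 + 0.001540 = 0.071583
The normalizing constant is 0.031*0.92*0.98 + 0.66085*0.92*0.02 + 0.89341*0.08*0.98 + 0.962693*0.08*0.02 = 0.111693
Posterior = 0.071583 / 0.111693 ≈ 0.6409

With the extra evidence:
By total probability over both values of dam release:
  P(flood warning | heavy upstream rainfall) = 0.66085*0.92 + 0.962693*0.08
        = 0.607982 + 0.077015 = 0.684997
Keeping only the dam release-present terms gives 0.077015, so
  P(dam release | flood warning, heavy upstream rainfall) = 0.077015 / 0.684997 ≈ 0.1124
Conditioning on heavy upstream rainfall lowers the posterior on dam release: the classic explaining-away effect in a common-effect structure.

Pr(dam release | flood warning) ≈ 0.6409; Pr(dam release | flood warning, heavy upstream rainfall) ≈ 0.1124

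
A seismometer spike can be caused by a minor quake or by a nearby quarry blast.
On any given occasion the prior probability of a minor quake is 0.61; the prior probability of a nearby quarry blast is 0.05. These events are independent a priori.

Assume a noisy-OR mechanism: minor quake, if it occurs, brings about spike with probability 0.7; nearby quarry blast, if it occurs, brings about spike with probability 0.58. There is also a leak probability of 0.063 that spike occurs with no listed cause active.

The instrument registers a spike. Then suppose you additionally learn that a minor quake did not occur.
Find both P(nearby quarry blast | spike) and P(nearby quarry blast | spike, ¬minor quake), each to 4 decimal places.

P(nearby quarry blast | spike) ≈ 0.0809; P(nearby quarry blast | spike, ¬minor quake) ≈ 0.3363

Under noisy-OR, P(spike | causes) = 1 − (1−0.063)·∏(1−qᵢ) over the active causes.
By total probability over the 4 (minor quake, nearby quarry blast) configurations:
  P(spike) = 0.063×0.39×0.95 + 0.60646×0.39×0.05 + 0.7189×0.61×0.95 + 0.881938×0.61×0.05
        = 0.023342 + 0.011826 + 0.416603 + 0.026899 = 0.478670
The terms with nearby quarry blast present sum to 0.038725, so
  P(nearby quarry blast | spike) = 0.038725 / 0.478670 ≈ 0.0809

Now condition on the additional information:
For the numerator, keep only nearby quarry blast=true terms: 0.60646×0.05 = 0.030323
Denominator P(spike | ¬minor quake): 0.063×0.95 + 0.60646×0.05 = 0.090173
P(nearby quarry blast | spike, ¬minor quake) = 0.030323/0.090173 ≈ 0.3363
With minor quake excluded, nearby quarry blast must carry more of the explanatory weight for the spike.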